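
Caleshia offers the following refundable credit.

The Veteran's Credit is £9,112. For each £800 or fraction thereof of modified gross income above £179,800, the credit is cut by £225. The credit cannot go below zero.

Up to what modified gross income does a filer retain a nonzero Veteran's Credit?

After 40 increments the reduction is 40 × £225 = £9,000, leaving £112; one more increment wipes it out. Increment 40 ends at excess 40 × £800 = £32,000, so the highest qualifying income is £179,800 + £32,000 = £211,800.

£211,800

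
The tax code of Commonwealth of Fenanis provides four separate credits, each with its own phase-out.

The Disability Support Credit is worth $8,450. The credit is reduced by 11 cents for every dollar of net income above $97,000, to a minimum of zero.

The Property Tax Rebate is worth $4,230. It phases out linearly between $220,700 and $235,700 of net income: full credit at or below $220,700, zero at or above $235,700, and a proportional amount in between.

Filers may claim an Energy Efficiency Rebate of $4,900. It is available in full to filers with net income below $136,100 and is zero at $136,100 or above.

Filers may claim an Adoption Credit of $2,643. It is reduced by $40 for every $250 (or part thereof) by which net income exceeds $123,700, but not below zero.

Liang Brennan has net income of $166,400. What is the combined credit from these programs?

$5,046

Disability Support Credit: 11% of the $69,400 excess over $97,000 is $7,634; credit = $8,450 − $7,634 = $816.
Property Tax Rebate: $166,400 is at or below the $220,700 threshold, so the full $4,230 applies.
Energy Efficiency Rebate: $166,400 meets or exceeds the $136,100 cutoff, so the credit is $0.
Adoption Credit: income exceeds $123,700 by $42,700 → 171 increments × $40 = $6,840 ≥ base, so the credit is $0.
Total: $816 + $4,230 + $0 + $0 = $5,046.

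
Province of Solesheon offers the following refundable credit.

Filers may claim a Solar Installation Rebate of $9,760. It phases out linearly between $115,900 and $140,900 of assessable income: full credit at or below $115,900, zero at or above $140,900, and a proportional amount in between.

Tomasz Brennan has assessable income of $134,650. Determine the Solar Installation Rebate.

$2,440

Solar Installation Rebate: $134,650 is $18,750 into a $25,000 phase-out range, leaving 6,250/25,000 of the credit: $9,760 × 6,250/25,000 = $2,440.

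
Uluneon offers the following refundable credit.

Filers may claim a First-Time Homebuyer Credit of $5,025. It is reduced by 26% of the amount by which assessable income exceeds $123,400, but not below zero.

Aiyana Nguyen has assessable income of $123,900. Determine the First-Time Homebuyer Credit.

First-Time Homebuyer Credit: 26% of the $500 excess over $123,400 is $130; credit = $5,025 − $130 = $4,895.

$4,895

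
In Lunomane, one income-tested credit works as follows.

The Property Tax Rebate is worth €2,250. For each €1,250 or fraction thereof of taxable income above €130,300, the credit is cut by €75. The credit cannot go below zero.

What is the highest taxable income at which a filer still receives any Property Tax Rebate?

€166,550

After 29 increments the reduction is 29 × €75 = €2,175, leaving €75; one more increment wipes it out. Increment 29 ends at excess 29 × €1,250 = €36,250, so the highest qualifying income is €130,300 + €36,250 = €166,550.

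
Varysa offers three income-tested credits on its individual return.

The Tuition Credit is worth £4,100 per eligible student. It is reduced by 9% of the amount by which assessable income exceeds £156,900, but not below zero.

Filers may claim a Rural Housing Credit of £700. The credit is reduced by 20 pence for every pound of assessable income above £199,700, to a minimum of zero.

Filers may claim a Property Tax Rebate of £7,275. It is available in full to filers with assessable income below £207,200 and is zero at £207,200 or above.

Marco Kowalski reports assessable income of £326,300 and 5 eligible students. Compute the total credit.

£5,254

Tuition Credit: base = 5 × £4,100 = £20,500. 9% of the £169,400 excess over £156,900 is £15,246; credit = £20,500 − £15,246 = £5,254.
Rural Housing Credit: 20% of the £126,600 excess over £199,700 is £25,320 ≥ base, so the credit is £0.
Property Tax Rebate: £326,300 meets or exceeds the £207,200 cutoff, so the credit is £0.
Total: £5,254 + £0 + £0 = £5,254.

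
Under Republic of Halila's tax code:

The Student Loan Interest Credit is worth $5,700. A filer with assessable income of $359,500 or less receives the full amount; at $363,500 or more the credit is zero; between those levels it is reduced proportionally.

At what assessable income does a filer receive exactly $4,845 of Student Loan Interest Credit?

$360,100

$4,845 is 4,845/5,700 of the full $5,700, so 855/5,700 of the $4,000 range has been used: income = $359,500 + $4,000 × 855/5,700 = $360,100.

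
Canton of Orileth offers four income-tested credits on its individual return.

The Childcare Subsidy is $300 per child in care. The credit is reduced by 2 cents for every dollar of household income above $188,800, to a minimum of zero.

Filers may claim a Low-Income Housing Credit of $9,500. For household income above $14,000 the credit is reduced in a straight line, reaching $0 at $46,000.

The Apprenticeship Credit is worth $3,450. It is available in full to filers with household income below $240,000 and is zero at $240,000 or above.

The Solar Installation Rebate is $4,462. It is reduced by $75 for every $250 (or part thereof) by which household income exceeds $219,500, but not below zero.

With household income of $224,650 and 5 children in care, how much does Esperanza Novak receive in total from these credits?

$7,120

Childcare Subsidy: base = 5 × $300 = $1,500. 2% of the $35,850 excess over $188,800 is $717; credit = $1,500 − $717 = $783.
Low-Income Housing Credit: $224,650 is at or above $46,000, so the credit is $0.
Apprenticeship Credit: $224,650 is below the $240,000 cutoff, so the full $3,450 applies.
Solar Installation Rebate: income exceeds $219,500 by $5,150, which is 21 full-or-partial $250 increments; reduction = 21 × $75 = $1,575, leaving $2,887.
Total: $783 + $0 + $3,450 + $2,887 = $7,120.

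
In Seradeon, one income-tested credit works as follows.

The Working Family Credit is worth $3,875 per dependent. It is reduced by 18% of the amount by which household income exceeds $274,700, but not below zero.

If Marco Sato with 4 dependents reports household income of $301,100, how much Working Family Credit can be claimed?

Working Family Credit: base = 4 × $3,875 = $15,500. 18% of the $26,400 excess over $274,700 is $4,752; credit = $15,500 − $4,752 = $10,748.

$10,748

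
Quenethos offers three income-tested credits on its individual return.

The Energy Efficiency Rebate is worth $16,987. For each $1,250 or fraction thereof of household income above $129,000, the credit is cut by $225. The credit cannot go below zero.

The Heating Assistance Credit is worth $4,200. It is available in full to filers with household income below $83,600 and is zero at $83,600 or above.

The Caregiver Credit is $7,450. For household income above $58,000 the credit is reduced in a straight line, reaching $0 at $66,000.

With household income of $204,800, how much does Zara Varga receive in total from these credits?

$3,262

Energy Efficiency Rebate: income exceeds $129,000 by $75,800, which is 61 full-or-partial $1,250 increments; reduction = 61 × $225 = $13,725, leaving $3,262.
Heating Assistance Credit: $204,800 meets or exceeds the $83,600 cutoff, so the credit is $0.
Caregiver Credit: $204,800 is at or above $66,000, so the credit is $0.
Total: $3,262 + $0 + $0 = $3,262.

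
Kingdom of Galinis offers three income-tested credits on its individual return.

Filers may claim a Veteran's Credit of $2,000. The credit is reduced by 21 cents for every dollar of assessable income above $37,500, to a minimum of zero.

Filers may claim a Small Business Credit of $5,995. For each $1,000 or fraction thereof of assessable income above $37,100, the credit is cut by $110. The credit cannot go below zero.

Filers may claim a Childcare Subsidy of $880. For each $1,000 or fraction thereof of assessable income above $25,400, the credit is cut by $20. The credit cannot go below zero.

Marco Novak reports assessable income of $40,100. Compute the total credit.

Veteran's Credit: 21% of the $2,600 excess over $37,500 is $546; credit = $2,000 − $546 = $1,454.
Small Business Credit: income exceeds $37,100 by $3,000, which is 3 full-or-partial $1,000 increments; reduction = 3 × $110 = $330, leaving $5,665.
Childcare Subsidy: income exceeds $25,400 by $14,700, which is 15 full-or-partial $1,000 increments; reduction = 15 × $20 = $300, leaving $580.
Total: $1,454 + $5,665 + $580 = $7,699.

$7,699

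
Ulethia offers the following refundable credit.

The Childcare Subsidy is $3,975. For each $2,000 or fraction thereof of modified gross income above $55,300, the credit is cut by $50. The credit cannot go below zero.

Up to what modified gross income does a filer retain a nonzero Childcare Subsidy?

$213,300

After 79 increments the reduction is 79 × $50 = $3,950, leaving $25; one more increment wipes it out. Increment 79 ends at excess 79 × $2,000 = $158,000, so the highest qualifying income is $55,300 + $158,000 = $213,300.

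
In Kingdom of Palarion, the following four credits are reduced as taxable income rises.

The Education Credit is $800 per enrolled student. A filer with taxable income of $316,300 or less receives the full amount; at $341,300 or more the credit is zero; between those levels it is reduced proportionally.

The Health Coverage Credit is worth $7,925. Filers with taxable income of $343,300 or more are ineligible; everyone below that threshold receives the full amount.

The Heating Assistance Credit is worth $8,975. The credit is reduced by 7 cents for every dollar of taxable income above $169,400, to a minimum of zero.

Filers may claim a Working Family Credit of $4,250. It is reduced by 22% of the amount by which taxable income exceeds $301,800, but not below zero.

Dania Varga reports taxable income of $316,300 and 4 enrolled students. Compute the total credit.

$12,185

Education Credit: base = 4 × $800 = $3,200. $316,300 is at or below the $316,300 threshold, so the full $3,200 applies.
Health Coverage Credit: $316,300 is below the $343,300 cutoff, so the full $7,925 applies.
Heating Assistance Credit: 7% of the $146,900 excess over $169,400 is $10,283 ≥ base, so the credit is $0.
Working Family Credit: 22% of the $14,500 excess over $301,800 is $3,190; credit = $4,250 − $3,190 = $1,060.
Total: $3,200 + $7,925 + $0 + $1,060 = $12,185.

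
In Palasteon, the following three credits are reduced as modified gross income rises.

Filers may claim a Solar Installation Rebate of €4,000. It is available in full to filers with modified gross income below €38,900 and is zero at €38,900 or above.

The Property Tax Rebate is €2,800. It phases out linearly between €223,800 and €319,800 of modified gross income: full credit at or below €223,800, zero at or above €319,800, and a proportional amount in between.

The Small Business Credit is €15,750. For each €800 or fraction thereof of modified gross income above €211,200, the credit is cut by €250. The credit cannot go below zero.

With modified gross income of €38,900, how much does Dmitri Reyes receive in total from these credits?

€18,550

Solar Installation Rebate: €38,900 meets or exceeds the €38,900 cutoff, so the credit is €0.
Property Tax Rebate: €38,900 is at or below the €223,800 threshold, so the full €2,800 applies.
Small Business Credit: €38,900 is at or below the €211,200 threshold, so the full €15,750 applies.
Total: €0 + €2,800 + €15,750 = €18,550.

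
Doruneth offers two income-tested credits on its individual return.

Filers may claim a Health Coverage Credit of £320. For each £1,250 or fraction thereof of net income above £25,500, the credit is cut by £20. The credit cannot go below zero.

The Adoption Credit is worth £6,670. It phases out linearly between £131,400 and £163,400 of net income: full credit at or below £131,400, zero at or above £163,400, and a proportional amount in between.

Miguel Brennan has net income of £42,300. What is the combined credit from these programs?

£6,710

Health Coverage Credit: income exceeds £25,500 by £16,800, which is 14 full-or-partial £1,250 increments; reduction = 14 × £20 = £280, leaving £40.
Adoption Credit: £42,300 is at or below the £131,400 threshold, so the full £6,670 applies.
Total: £40 + £6,670 = £6,710.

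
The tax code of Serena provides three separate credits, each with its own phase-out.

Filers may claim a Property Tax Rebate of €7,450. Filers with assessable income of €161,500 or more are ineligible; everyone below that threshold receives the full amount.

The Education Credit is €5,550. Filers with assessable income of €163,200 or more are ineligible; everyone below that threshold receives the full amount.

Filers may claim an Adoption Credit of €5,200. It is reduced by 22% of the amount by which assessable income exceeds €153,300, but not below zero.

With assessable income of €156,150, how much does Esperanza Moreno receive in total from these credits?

Property Tax Rebate: €156,150 is below the €161,500 cutoff, so the full €7,450 applies.
Education Credit: €156,150 is below the €163,200 cutoff, so the full €5,550 applies.
Adoption Credit: 22% of the €2,850 excess over €153,300 is €627; credit = €5,200 − €627 = €4,573.
Total: €7,450 + €5,550 + €4,573 = €17,573.

€17,573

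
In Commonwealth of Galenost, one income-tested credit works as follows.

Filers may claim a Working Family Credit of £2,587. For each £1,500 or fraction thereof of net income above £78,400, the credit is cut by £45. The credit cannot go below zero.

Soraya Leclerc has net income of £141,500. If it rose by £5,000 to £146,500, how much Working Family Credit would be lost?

£135

At £141,500 — income exceeds £78,400 by £63,100, which is 43 full-or-partial £1,500 increments; reduction = 43 × £45 = £1,935, leaving £652.
At £146,500 — income exceeds £78,400 by £68,100, which is 46 full-or-partial £1,500 increments; reduction = 46 × £45 = £2,070, leaving £517.
Lost: £652 − £517 = £135.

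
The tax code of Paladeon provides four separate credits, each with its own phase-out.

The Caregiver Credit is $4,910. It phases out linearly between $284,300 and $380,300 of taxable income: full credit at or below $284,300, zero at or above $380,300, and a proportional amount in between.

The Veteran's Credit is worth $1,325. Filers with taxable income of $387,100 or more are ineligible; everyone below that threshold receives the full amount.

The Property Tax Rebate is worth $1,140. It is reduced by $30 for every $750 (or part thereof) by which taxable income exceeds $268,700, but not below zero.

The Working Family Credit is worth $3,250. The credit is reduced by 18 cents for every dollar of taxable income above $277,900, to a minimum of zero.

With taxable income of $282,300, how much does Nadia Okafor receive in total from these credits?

$9,263

Caregiver Credit: $282,300 is at or below the $284,300 threshold, so the full $4,910 applies.
Veteran's Credit: $282,300 is below the $387,100 cutoff, so the full $1,325 applies.
Property Tax Rebate: income exceeds $268,700 by $13,600, which is 19 full-or-partial $750 increments; reduction = 19 × $30 = $570, leaving $570.
Working Family Credit: 18% of the $4,400 excess over $277,900 is $792; credit = $3,250 − $792 = $2,458.
Total: $4,910 + $1,325 + $570 + $2,458 = $9,263.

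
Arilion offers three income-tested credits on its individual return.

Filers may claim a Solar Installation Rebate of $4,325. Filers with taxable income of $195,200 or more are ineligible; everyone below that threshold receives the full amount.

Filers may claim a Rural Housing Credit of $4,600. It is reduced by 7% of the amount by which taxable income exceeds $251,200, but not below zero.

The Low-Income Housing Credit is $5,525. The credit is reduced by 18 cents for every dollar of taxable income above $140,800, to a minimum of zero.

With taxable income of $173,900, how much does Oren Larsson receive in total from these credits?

$8,925

Solar Installation Rebate: $173,900 is below the $195,200 cutoff, so the full $4,325 applies.
Rural Housing Credit: $173,900 is at or below the $251,200 threshold, so the full $4,600 applies.
Low-Income Housing Credit: 18% of the $33,100 excess over $140,800 is $5,958 ≥ base, so the credit is $0.
Total: $4,325 + $4,600 + $0 = $8,925.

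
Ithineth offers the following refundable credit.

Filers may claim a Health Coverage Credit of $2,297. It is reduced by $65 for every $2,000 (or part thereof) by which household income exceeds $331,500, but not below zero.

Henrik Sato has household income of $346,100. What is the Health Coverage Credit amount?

Health Coverage Credit: income exceeds $331,500 by $14,600, which is 8 full-or-partial $2,000 increments; reduction = 8 × $65 = $520, leaving $1,777.

$1,777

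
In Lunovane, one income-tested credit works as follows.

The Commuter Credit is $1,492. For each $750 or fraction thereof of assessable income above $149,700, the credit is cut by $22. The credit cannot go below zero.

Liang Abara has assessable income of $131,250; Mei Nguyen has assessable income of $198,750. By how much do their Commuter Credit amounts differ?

$1,452

Liang ($131,250): Commuter Credit: $131,250 is at or below the $149,700 threshold, so the full $1,492 applies.
Mei ($198,750): Commuter Credit: income exceeds $149,700 by $49,050, which is 66 full-or-partial $750 increments; reduction = 66 × $22 = $1,452, leaving $40.
Difference: |$1,492 − $40| = $1,452.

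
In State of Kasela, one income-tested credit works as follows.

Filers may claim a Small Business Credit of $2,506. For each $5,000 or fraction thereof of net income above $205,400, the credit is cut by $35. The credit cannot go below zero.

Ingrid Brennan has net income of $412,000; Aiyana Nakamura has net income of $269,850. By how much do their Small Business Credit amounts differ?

Ingrid ($412,000): Small Business Credit: income exceeds $205,400 by $206,600, which is 42 full-or-partial $5,000 increments; reduction = 42 × $35 = $1,470, leaving $1,036.
Aiyana ($269,850): Small Business Credit: income exceeds $205,400 by $64,450, which is 13 full-or-partial $5,000 increments; reduction = 13 × $35 = $455, leaving $2,051.
Difference: |$1,036 − $2,051| = $1,015.

$1,015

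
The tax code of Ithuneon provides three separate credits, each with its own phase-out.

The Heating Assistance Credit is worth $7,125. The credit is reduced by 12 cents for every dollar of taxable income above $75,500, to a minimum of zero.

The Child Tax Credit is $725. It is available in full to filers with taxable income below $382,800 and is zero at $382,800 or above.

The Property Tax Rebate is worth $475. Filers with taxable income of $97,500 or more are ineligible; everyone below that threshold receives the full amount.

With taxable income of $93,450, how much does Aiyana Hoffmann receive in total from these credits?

$6,171

Heating Assistance Credit: 12% of the $17,950 excess over $75,500 is $2,154; credit = $7,125 − $2,154 = $4,971.
Child Tax Credit: $93,450 is below the $382,800 cutoff, so the full $725 applies.
Property Tax Rebate: $93,450 is below the $97,500 cutoff, so the full $475 applies.
Total: $4,971 + $725 + $475 = $6,171.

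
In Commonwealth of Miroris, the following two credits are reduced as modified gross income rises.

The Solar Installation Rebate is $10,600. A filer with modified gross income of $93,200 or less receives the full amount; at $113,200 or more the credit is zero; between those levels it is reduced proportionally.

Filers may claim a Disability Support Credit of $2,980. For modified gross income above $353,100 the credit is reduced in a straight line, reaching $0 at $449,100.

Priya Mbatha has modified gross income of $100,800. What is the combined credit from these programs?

$9,552

Solar Installation Rebate: $100,800 is $7,600 into a $20,000 phase-out range, leaving 12,400/20,000 of the credit: $10,600 × 12,400/20,000 = $6,572.
Disability Support Credit: $100,800 is at or below the $353,100 threshold, so the full $2,980 applies.
Total: $6,572 + $2,980 = $9,552.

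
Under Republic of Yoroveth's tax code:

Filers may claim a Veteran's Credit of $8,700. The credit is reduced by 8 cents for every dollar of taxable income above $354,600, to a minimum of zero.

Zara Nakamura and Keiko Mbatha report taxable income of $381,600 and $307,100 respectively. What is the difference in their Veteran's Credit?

$2,160

Zara ($381,600): Veteran's Credit: 8% of the $27,000 excess over $354,600 is $2,160; credit = $8,700 − $2,160 = $6,540.
Keiko ($307,100): Veteran's Credit: $307,100 is at or below the $354,600 threshold, so the full $8,700 applies.
Difference: |$6,540 − $8,700| = $2,160.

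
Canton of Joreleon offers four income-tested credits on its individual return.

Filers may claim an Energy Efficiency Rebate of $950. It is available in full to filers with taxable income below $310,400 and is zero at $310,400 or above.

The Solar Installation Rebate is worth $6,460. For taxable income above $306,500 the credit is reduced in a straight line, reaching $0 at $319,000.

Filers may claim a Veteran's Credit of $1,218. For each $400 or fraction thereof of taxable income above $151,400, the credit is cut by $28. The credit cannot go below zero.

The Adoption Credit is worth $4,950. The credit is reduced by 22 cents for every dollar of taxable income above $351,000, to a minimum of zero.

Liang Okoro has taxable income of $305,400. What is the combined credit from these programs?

Energy Efficiency Rebate: $305,400 is below the $310,400 cutoff, so the full $950 applies.
Solar Installation Rebate: $305,400 is at or below the $306,500 threshold, so the full $6,460 applies.
Veteran's Credit: income exceeds $151,400 by $154,000 → 385 increments × $28 = $10,780 ≥ base, so the credit is $0.
Adoption Credit: $305,400 is at or below the $351,000 threshold, so the full $4,950 applies.
Total: $950 + $6,460 + $0 + $4,950 = $12,360.

$12,360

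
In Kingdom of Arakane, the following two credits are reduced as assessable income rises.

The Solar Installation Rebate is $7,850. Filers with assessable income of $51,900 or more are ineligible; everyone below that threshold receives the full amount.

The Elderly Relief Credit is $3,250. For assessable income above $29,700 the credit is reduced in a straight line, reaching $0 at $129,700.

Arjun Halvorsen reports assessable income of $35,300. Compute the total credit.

$10,918

Solar Installation Rebate: $35,300 is below the $51,900 cutoff, so the full $7,850 applies.
Elderly Relief Credit: $35,300 is $5,600 into a $100,000 phase-out range, leaving 94,400/100,000 of the credit: $3,250 × 94,400/100,000 = $3,068.
Total: $7,850 + $3,068 = $10,918.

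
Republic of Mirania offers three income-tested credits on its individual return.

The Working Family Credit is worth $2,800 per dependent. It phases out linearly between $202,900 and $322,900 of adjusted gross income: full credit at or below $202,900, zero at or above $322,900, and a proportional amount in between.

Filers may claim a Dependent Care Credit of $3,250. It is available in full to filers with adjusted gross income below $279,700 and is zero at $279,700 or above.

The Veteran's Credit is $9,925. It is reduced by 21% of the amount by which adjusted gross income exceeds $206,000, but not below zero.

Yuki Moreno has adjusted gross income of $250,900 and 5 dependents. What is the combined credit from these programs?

$12,146

Working Family Credit: base = 5 × $2,800 = $14,000. $250,900 is $48,000 into a $120,000 phase-out range, leaving 72,000/120,000 of the credit: $14,000 × 72,000/120,000 = $8,400.
Dependent Care Credit: $250,900 is below the $279,700 cutoff, so the full $3,250 applies.
Veteran's Credit: 21% of the $44,900 excess over $206,000 is $9,429; credit = $9,925 − $9,429 = $496.
Total: $8,400 + $3,250 + $496 = $12,146.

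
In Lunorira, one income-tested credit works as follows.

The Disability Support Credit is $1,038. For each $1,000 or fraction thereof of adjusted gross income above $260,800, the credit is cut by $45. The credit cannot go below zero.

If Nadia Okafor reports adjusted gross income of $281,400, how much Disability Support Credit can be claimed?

$93

Disability Support Credit: income exceeds $260,800 by $20,600, which is 21 full-or-partial $1,000 increments; reduction = 21 × $45 = $945, leaving $93.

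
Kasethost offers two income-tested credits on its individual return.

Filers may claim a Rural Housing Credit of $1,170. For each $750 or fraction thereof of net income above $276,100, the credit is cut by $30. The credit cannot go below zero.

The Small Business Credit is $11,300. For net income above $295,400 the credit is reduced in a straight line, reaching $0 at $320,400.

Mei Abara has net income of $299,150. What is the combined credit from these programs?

$9,845

Rural Housing Credit: income exceeds $276,100 by $23,050, which is 31 full-or-partial $750 increments; reduction = 31 × $30 = $930, leaving $240.
Small Business Credit: $299,150 is $3,750 into a $25,000 phase-out range, leaving 21,250/25,000 of the credit: $11,300 × 21,250/25,000 = $9,605.
Total: $240 + $9,605 = $9,845.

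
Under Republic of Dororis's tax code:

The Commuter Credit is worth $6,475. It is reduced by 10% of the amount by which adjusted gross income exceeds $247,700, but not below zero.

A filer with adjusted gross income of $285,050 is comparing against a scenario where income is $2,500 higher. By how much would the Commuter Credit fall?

$250

At $285,050 — 10% of the $37,350 excess over $247,700 is $3,735; credit = $6,475 − $3,735 = $2,740.
At $287,550 — 10% of the $39,850 excess over $247,700 is $3,985; credit = $6,475 − $3,985 = $2,490.
Lost: $2,740 − $2,490 = $250.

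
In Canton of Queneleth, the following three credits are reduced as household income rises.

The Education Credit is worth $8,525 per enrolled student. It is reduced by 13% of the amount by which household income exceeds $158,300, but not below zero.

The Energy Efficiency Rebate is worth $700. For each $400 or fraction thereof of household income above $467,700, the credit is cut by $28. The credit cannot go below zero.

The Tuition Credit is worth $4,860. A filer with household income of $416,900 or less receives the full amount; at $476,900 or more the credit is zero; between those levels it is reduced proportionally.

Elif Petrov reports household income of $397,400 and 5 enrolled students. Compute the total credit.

$17,102

Education Credit: base = 5 × $8,525 = $42,625. 13% of the $239,100 excess over $158,300 is $31,083; credit = $42,625 − $31,083 = $11,542.
Energy Efficiency Rebate: $397,400 is at or below the $467,700 threshold, so the full $700 applies.
Tuition Credit: $397,400 is at or below the $416,900 threshold, so the full $4,860 applies.
Total: $11,542 + $700 + $4,860 = $17,102.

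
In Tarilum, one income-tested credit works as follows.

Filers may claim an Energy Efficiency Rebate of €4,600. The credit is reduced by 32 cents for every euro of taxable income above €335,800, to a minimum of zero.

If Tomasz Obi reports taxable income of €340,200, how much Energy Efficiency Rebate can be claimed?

€3,192

Energy Efficiency Rebate: 32% of the €4,400 excess over €335,800 is €1,408; credit = €4,600 − €1,408 = €3,192.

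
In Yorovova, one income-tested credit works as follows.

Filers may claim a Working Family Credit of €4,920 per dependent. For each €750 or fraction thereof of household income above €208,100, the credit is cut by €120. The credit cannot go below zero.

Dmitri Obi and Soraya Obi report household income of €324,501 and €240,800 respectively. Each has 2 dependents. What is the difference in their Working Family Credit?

Dmitri (€324,501): Working Family Credit: base = 2 × €4,920 = €9,840. income exceeds €208,100 by €116,401 → 156 increments × €120 = €18,720 ≥ base, so the credit is €0.
Soraya (€240,800): Working Family Credit: base = 2 × €4,920 = €9,840. income exceeds €208,100 by €32,700, which is 44 full-or-partial €750 increments; reduction = 44 × €120 = €5,280, leaving €4,560.
Difference: |€0 − €4,560| = €4,560.

€4,560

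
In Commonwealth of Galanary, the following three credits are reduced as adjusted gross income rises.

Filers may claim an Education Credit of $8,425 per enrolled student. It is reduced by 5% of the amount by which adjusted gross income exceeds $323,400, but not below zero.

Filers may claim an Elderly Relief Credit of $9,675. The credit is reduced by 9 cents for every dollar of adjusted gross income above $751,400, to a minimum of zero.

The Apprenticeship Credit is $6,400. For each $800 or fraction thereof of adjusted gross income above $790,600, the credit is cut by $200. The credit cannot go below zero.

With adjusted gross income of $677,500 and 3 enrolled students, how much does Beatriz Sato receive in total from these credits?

Education Credit: base = 3 × $8,425 = $25,275. 5% of the $354,100 excess over $323,400 is $17,705; credit = $25,275 − $17,705 = $7,570.
Elderly Relief Credit: $677,500 is at or below the $751,400 threshold, so the full $9,675 applies.
Apprenticeship Credit: $677,500 is at or below the $790,600 threshold, so the full $6,400 applies.
Total: $7,570 + $9,675 + $6,400 = $23,645.

$23,645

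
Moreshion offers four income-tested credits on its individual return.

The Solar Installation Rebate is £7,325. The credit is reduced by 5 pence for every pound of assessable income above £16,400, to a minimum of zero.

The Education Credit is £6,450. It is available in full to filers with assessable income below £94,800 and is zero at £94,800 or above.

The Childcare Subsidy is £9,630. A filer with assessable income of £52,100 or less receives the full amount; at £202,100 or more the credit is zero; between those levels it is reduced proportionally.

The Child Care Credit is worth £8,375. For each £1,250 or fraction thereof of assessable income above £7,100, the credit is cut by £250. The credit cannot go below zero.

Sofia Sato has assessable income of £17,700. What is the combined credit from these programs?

Solar Installation Rebate: 5% of the £1,300 excess over £16,400 is £65; credit = £7,325 − £65 = £7,260.
Education Credit: £17,700 is below the £94,800 cutoff, so the full £6,450 applies.
Childcare Subsidy: £17,700 is at or below the £52,100 threshold, so the full £9,630 applies.
Child Care Credit: income exceeds £7,100 by £10,600, which is 9 full-or-partial £1,250 increments; reduction = 9 × £250 = £2,250, leaving £6,125.
Total: £7,260 + £6,450 + £9,630 + £6,125 = £29,465.

£29,465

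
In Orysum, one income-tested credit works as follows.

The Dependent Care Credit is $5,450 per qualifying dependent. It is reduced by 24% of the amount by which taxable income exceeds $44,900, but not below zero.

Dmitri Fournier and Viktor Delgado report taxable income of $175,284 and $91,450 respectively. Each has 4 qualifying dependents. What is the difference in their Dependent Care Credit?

Dmitri ($175,284): Dependent Care Credit: base = 4 × $5,450 = $21,800. 24% of the $130,384 excess over $44,900 is $31,292.16 ≥ base, so the credit is $0.
Viktor ($91,450): Dependent Care Credit: base = 4 × $5,450 = $21,800. 24% of the $46,550 excess over $44,900 is $11,172; credit = $21,800 − $11,172 = $10,628.
Difference: |$0 − $10,628| = $10,628.

$10,628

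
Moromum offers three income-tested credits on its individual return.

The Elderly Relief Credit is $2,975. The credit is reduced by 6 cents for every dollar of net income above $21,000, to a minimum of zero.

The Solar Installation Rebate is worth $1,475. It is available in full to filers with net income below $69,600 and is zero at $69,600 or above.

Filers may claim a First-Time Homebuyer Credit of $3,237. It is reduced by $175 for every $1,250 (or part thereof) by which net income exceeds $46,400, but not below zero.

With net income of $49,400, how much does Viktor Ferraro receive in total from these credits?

Elderly Relief Credit: 6% of the $28,400 excess over $21,000 is $1,704; credit = $2,975 − $1,704 = $1,271.
Solar Installation Rebate: $49,400 is below the $69,600 cutoff, so the full $1,475 applies.
First-Time Homebuyer Credit: income exceeds $46,400 by $3,000, which is 3 full-or-partial $1,250 increments; reduction = 3 × $175 = $525, leaving $2,712.
Total: $1,271 + $1,475 + $2,712 = $5,458.

$5,458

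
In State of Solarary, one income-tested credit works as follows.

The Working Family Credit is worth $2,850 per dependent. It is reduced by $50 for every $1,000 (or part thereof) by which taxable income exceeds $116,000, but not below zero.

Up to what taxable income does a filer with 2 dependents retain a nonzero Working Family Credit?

Full credit = 2 × $2,850 = $5,700.
After 113 increments the reduction is 113 × $50 = $5,650, leaving $50; one more increment wipes it out. Increment 113 ends at excess 113 × $1,000 = $113,000, so the highest qualifying income is $116,000 + $113,000 = $229,000.

$229,000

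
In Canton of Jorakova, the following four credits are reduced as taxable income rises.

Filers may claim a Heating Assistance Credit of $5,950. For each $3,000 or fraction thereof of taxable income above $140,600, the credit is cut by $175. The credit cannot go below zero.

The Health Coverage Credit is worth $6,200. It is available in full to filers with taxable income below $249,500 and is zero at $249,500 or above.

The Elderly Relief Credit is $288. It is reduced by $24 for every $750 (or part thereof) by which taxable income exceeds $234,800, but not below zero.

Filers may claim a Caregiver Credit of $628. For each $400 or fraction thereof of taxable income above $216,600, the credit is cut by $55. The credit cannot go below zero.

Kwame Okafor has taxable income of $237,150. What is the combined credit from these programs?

$6,567

Heating Assistance Credit: income exceeds $140,600 by $96,550, which is 33 full-or-partial $3,000 increments; reduction = 33 × $175 = $5,775, leaving $175.
Health Coverage Credit: $237,150 is below the $249,500 cutoff, so the full $6,200 applies.
Elderly Relief Credit: income exceeds $234,800 by $2,350, which is 4 full-or-partial $750 increments; reduction = 4 × $24 = $96, leaving $192.
Caregiver Credit: income exceeds $216,600 by $20,550 → 52 increments × $55 = $2,860 ≥ base, so the credit is $0.
Total: $175 + $6,200 + $192 + $0 = $6,567.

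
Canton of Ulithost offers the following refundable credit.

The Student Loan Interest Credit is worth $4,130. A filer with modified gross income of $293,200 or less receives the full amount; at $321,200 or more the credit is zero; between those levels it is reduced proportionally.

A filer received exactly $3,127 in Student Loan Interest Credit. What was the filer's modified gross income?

$300,000

$3,127 is 3,127/4,130 of the full $4,130, so 1,003/4,130 of the $28,000 range has been used: income = $293,200 + $28,000 × 1,003/4,130 = $300,000.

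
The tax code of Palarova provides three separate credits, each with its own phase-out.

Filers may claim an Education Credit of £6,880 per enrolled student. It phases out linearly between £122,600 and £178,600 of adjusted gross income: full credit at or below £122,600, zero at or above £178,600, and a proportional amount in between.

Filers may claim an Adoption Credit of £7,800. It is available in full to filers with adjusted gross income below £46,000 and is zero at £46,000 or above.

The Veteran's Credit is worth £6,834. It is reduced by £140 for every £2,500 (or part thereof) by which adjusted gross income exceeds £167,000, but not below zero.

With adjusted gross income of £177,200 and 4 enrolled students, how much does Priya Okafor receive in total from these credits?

£6,822

Education Credit: base = 4 × £6,880 = £27,520. £177,200 is £54,600 into a £56,000 phase-out range, leaving 1,400/56,000 of the credit: £27,520 × 1,400/56,000 = £688.
Adoption Credit: £177,200 meets or exceeds the £46,000 cutoff, so the credit is £0.
Veteran's Credit: income exceeds £167,000 by £10,200, which is 5 full-or-partial £2,500 increments; reduction = 5 × £140 = £700, leaving £6,134.
Total: £688 + £0 + £6,134 = £6,822.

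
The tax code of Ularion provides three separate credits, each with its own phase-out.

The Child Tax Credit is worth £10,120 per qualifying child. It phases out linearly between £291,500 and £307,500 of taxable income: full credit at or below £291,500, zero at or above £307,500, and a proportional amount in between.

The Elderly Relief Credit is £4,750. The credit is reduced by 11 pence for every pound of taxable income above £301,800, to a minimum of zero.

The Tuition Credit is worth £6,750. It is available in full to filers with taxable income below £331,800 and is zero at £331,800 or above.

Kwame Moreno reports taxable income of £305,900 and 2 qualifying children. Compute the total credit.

Child Tax Credit: base = 2 × £10,120 = £20,240. £305,900 is £14,400 into a £16,000 phase-out range, leaving 1,600/16,000 of the credit: £20,240 × 1,600/16,000 = £2,024.
Elderly Relief Credit: 11% of the £4,100 excess over £301,800 is £451; credit = £4,750 − £451 = £4,299.
Tuition Credit: £305,900 is below the £331,800 cutoff, so the full £6,750 applies.
Total: £2,024 + £4,299 + £6,750 = £13,073.

£13,073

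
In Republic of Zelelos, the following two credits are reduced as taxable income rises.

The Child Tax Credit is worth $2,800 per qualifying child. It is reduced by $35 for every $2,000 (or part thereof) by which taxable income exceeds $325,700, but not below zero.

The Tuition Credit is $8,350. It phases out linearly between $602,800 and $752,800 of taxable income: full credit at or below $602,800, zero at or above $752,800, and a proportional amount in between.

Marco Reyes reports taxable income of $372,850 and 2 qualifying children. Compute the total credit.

$13,110

Child Tax Credit: base = 2 × $2,800 = $5,600. income exceeds $325,700 by $47,150, which is 24 full-or-partial $2,000 increments; reduction = 24 × $35 = $840, leaving $4,760.
Tuition Credit: $372,850 is at or below the $602,800 threshold, so the full $8,350 applies.
Total: $4,760 + $8,350 = $13,110.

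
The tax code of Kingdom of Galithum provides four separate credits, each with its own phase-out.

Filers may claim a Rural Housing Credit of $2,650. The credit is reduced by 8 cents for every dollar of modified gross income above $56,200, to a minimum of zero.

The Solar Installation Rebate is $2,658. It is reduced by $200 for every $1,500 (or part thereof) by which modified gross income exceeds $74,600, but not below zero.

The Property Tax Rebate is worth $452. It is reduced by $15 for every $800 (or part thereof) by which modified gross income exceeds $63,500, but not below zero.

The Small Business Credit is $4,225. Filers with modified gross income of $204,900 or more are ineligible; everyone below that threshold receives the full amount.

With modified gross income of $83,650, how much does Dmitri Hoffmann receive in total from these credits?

Rural Housing Credit: 8% of the $27,450 excess over $56,200 is $2,196; credit = $2,650 − $2,196 = $454.
Solar Installation Rebate: income exceeds $74,600 by $9,050, which is 7 full-or-partial $1,500 increments; reduction = 7 × $200 = $1,400, leaving $1,258.
Property Tax Rebate: income exceeds $63,500 by $20,150, which is 26 full-or-partial $800 increments; reduction = 26 × $15 = $390, leaving $62.
Small Business Credit: $83,650 is below the $204,900 cutoff, so the full $4,225 applies.
Total: $454 + $1,258 + $62 + $4,225 = $5,999.

$5,999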